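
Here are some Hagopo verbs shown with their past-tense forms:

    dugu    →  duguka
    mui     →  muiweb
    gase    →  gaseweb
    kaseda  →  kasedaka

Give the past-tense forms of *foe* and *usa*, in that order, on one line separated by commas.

foeweb, usaka

The suffix is conditioned by the last vowel: -web when the last vowel of the stem is a front vowel (*mui*, *gase*); -ka when the last vowel of the stem is a back vowel (*dugu*, *kaseda*).
The last vowel of *foe* is /e/, which is a front vowel, so the suffix is -web, giving *foeweb*.
*usa* — last vowel /a/ (a back vowel) → -ka → *usaka*.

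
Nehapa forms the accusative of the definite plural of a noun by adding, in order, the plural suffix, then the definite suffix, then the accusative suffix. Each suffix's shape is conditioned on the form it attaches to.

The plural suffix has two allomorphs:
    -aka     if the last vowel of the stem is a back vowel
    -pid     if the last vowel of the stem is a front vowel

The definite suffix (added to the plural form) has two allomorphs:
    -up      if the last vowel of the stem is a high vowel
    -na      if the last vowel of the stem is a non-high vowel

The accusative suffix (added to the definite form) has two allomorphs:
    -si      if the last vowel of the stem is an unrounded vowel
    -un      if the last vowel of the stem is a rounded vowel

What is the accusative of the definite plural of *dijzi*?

*dijzi* — last vowel /i/ (a front vowel) → -pid → *dijzipid*.
Since the last vowel of the plural form *dijzipid* is /i/ (a high vowel), it takes -up, giving *dijzipidup*.
The definite form *dijzipidup* — last vowel /u/ (a rounded vowel) → -un → *dijzipidupun*.

dijzipidupun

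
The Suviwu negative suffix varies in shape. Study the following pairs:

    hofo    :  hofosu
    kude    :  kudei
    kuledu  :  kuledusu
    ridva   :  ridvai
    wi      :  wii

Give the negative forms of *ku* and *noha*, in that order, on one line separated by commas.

Looking at the last vowel of each stem: -su when the last vowel of the stem is a rounded vowel (*hofo*, *kuledu*); -i when the last vowel of the stem is an unrounded vowel (*kude*, *ridva*, *wi*).
The last vowel of *ku* is /u/, which is a rounded vowel, so the suffix is -su, giving *kusu*.
The last vowel of *noha* is /a/, which is an unrounded vowel, so the suffix is -i, giving *nohai*.

kusu, nohai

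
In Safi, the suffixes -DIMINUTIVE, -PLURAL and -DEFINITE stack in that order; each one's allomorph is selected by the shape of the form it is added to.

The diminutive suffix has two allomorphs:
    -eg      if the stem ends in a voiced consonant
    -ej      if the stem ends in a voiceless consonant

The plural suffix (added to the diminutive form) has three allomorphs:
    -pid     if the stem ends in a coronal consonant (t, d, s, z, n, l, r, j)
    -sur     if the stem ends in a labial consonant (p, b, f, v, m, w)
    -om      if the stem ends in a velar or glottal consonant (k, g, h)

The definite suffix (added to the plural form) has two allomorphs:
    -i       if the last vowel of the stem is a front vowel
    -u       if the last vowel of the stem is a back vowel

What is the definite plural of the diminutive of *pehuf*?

*pehuf* — final consonant /f/ (voiceless) → -ej → *pehufej*.
The diminutive form *pehufej*: final consonant = /j/, coronal → -pid → *pehufejpid*.
The plural form *pehufejpid* — last vowel /i/ (a front vowel) → -i → *pehufejpidi*.

pehufejpidi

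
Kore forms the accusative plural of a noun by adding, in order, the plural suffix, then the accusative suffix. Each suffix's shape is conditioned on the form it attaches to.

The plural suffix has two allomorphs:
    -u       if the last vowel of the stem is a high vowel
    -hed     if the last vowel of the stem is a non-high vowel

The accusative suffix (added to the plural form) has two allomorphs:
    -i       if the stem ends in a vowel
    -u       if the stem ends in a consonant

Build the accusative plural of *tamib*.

The last vowel of *tamib* is /i/, which is a high vowel, so the plural suffix is -u, giving *tamibu*.
The plural form *tamibu* — final sound /u/ (a vowel) → -i → *tamibui*.

tamibui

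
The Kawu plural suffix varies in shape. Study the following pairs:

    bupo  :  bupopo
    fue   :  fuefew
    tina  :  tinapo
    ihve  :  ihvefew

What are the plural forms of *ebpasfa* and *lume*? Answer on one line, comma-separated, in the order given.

ebpasfapo, lumefew

The suffix is conditioned by the last vowel: -few when the last vowel of the stem is a front vowel (*fue*, *ihve*); -po when the last vowel of the stem is a back vowel (*bupo*, *tina*).
The last vowel of *ebpasfa* is /a/, which is a back vowel, so the suffix is -po, giving *ebpasfapo*.
The last vowel of *lume* is /e/, which is a front vowel, so the suffix is -few, giving *lumefew*.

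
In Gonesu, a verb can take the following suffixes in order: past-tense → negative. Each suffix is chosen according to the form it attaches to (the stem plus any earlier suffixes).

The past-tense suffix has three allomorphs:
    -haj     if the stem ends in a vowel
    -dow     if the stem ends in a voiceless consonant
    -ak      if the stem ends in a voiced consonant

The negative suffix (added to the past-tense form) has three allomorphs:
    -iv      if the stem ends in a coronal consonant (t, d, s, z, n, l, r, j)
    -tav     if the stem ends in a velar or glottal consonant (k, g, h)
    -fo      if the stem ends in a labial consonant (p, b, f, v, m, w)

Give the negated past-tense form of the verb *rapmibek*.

*rapmibek*: final sound = /k/, a voiceless consonant → -dow → *rapmibekdow*.
The final consonant of the past-tense form *rapmibekdow* is /w/, which is labial, so the negative suffix is -fo, giving *rapmibekdowfo*.

rapmibekdowfo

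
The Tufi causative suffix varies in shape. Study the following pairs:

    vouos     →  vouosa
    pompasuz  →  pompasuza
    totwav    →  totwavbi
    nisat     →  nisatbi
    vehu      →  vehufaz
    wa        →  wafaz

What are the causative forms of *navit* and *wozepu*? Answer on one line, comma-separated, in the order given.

Looking at the final sound of each stem: -a when the stem ends in a sibilant (*vouos*, *pompasuz*); -bi when the stem ends in a non-sibilant consonant (*totwav*, *nisat*); -faz when the stem ends in a vowel (*vehu*, *wa*).
*navit*: final sound = /t/, a non-sibilant consonant → -bi → *navitbi*.
*wozepu*: final sound = /u/, a vowel → -faz → *wozepufaz*.

navitbi, wozepufaz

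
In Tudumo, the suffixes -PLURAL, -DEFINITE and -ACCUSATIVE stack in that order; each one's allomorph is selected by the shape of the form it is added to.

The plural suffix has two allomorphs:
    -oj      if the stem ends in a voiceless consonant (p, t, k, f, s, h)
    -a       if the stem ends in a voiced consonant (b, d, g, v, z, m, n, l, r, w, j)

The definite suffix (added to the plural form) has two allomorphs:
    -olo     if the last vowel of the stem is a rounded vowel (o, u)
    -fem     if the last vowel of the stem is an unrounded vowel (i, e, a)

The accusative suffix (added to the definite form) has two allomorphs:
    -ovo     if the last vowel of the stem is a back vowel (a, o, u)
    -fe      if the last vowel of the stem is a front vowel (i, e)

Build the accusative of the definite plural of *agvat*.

agvatojoloovo

*agvat* — final consonant /t/ (voiceless) → -oj → *agvatoj*.
The plural form *agvatoj* — last vowel /o/ (a rounded vowel) → -olo → *agvatojolo*.
The definite form *agvatojolo*: last vowel = /o/, a back vowel → -ovo → *agvatojoloovo*.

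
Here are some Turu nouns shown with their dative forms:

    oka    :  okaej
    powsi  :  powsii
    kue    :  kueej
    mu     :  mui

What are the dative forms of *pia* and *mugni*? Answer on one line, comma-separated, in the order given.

The suffix is conditioned by the last vowel: -i when the last vowel of the stem is a high vowel (*powsi*, *mu*); -ej when the last vowel of the stem is a non-high vowel (*oka*, *kue*).
*pia* — last vowel /a/ (a non-high vowel) → -ej → *piaej*.
*mugni*: last vowel = /i/, a high vowel → -i → *mugnii*.

piaej, mugnii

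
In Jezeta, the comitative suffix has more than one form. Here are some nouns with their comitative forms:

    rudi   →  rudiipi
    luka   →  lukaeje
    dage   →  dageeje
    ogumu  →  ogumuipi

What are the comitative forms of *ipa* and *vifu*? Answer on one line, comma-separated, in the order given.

ipaeje, vifuipi

The pattern is height harmony: -ipi when the last vowel of the stem is a high vowel (*rudi*, *ogumu*); -eje when the last vowel of the stem is a non-high vowel (*luka*, *dage*).
Since the last vowel of *ipa* is /a/ (a non-high vowel), it takes -eje, giving *ipaeje*.
*vifu* — last vowel /u/ (a high vowel) → -ipi → *vifuipi*.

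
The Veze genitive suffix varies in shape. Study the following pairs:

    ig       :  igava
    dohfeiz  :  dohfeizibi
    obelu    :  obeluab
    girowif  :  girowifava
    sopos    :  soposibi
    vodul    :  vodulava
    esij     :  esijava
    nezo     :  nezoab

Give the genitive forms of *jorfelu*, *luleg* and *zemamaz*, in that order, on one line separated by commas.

jorfeluab, lulegava, zemamazibi

The alternation tracks the final sound of the stem — -ibi when the stem ends in a sibilant (*dohfeiz*, *sopos*); -ava when the stem ends in a non-sibilant consonant (*ig*, *girowif*, *vodul*, *esij*); -ab when the stem ends in a vowel (*obelu*, *nezo*).
The final sound of *jorfelu* is /u/, which is a vowel, so the suffix is -ab, giving *jorfeluab*.
The final sound of *luleg* is /g/, which is a non-sibilant consonant, so the suffix is -ava, giving *lulegava*.
*zemamaz* — final sound /z/ (a sibilant) → -ibi → *zemamazibi*.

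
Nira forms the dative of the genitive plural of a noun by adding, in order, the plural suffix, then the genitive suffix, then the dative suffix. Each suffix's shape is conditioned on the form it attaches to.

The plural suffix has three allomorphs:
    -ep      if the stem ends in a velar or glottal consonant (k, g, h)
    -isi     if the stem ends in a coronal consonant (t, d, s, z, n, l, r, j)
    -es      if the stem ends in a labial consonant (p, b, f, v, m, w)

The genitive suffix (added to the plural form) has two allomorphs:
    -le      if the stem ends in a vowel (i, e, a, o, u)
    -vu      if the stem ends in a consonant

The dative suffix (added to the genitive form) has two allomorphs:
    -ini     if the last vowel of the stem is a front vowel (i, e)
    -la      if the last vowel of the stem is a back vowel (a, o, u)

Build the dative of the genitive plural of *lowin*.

lowinisileini

*lowin* — final consonant /n/ (coronal) → -isi → *lowinisi*.
Since the final sound of the plural form *lowinisi* is /i/ (a vowel), it takes -le, giving *lowinisile*.
Since the last vowel of the genitive form *lowinisile* is /e/ (a front vowel), it takes -ini, giving *lowinisileini*.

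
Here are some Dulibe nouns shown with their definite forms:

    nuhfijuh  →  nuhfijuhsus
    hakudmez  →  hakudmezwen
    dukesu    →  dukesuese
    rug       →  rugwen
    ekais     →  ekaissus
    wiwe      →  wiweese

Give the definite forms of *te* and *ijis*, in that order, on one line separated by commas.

teese, ijissus

The suffix is conditioned by the final sound: -sus when the stem ends in a voiceless consonant (*nuhfijuh*, *ekais*); -wen when the stem ends in a voiced consonant (*hakudmez*, *rug*); -ese when the stem ends in a vowel (*dukesu*, *wiwe*).
Since the final sound of *te* is /e/ (a vowel), it takes -ese, giving *teese*.
Since the final sound of *ijis* is /s/ (a voiceless consonant), it takes -sus, giving *ijissus*.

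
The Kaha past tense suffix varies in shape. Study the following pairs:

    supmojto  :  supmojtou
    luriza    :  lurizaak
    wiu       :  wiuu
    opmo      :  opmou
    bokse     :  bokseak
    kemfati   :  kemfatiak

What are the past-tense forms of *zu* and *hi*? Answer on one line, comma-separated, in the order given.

zuu, hiak

Looking at the last vowel of each stem: -u when the last vowel of the stem is a rounded vowel (*supmojto*, *wiu*, *opmo*); -ak when the last vowel of the stem is an unrounded vowel (*luriza*, *bokse*, *kemfati*).
Since the last vowel of *zu* is /u/ (a rounded vowel), it takes -u, giving *zuu*.
Since the last vowel of *hi* is /i/ (an unrounded vowel), it takes -ak, giving *hiak*.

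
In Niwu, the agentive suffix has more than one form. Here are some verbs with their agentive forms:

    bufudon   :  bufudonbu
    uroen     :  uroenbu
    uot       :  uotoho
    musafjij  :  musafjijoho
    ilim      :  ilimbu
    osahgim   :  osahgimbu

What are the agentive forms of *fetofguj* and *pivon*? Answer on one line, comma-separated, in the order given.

fetofgujoho, pivonbu

The suffix is conditioned by the final consonant: -bu when the stem ends in a nasal (*bufudon*, *uroen*, *ilim*, *osahgim*); -oho when the stem ends in a non-nasal consonant (*uot*, *musafjij*).
The final consonant of *fetofguj* is /j/, which is non-nasal, so the suffix is -oho, giving *fetofgujoho*.
*pivon*: final consonant = /n/, a nasal → -bu → *pivonbu*.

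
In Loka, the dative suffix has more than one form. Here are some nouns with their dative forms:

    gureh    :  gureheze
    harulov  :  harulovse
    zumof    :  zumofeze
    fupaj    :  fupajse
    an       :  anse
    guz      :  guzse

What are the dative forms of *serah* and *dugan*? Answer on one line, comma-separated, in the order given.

seraheze, duganse

Looking at the final consonant of each stem: -eze when the stem ends in a voiceless consonant (*gureh*, *zumof*); -se when the stem ends in a voiced consonant (*harulov*, *fupaj*, *an*, *guz*).
The final consonant of *serah* is /h/, which is voiceless, so the suffix is -eze, giving *seraheze*.
*dugan*: final consonant = /n/, voiced → -se → *duganse*.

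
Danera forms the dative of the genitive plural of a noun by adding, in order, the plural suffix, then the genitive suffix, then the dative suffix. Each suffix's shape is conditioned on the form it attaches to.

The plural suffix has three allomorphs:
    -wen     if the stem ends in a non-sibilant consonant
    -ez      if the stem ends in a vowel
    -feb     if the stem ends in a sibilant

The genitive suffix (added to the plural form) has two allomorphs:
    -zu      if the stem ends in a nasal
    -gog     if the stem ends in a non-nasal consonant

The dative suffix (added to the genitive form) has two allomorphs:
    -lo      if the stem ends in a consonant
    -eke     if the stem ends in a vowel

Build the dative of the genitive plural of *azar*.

*azar* — final sound /r/ (a non-sibilant consonant) → -wen → *azarwen*.
The final consonant of the plural form *azarwen* is /n/, which is a nasal, so the genitive suffix is -zu, giving *azarwenzu*.
Since the final sound of the genitive form *azarwenzu* is /u/ (a vowel), it takes -eke, giving *azarwenzueke*.

azarwenzueke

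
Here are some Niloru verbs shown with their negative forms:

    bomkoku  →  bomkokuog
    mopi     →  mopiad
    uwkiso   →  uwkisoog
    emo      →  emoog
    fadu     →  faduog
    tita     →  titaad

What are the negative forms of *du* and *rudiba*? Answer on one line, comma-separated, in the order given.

The pattern is rounding harmony: -og when the last vowel of the stem is a rounded vowel (*bomkoku*, *uwkiso*, *emo*, *fadu*); -ad when the last vowel of the stem is an unrounded vowel (*mopi*, *tita*).
*du*: last vowel = /u/, a rounded vowel → -og → *duog*.
*rudiba* — last vowel /a/ (an unrounded vowel) → -ad → *rudibaad*.

duog, rudibaad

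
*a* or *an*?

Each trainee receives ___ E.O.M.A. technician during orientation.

The indefinite article is chosen by the initial *sound* of the following word, not its spelling.
The initialism *E.O.M.A.* is read letter by letter; the first letter, E, is pronounced /iː/, which begins with a vowel sound.
So the article is *an*: Each trainee receives an E.O.M.A. technician during orientation.

an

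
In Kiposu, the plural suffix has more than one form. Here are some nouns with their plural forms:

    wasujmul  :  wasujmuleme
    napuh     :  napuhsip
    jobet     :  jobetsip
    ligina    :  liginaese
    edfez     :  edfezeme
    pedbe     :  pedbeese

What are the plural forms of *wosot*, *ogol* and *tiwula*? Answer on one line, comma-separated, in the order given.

wosotsip, ogoleme, tiwulaese

The suffix is conditioned by the final sound: -sip when the stem ends in a voiceless consonant (*napuh*, *jobet*); -eme when the stem ends in a voiced consonant (*wasujmul*, *edfez*); -ese when the stem ends in a vowel (*ligina*, *pedbe*).
*wosot* — final sound /t/ (a voiceless consonant) → -sip → *wosotsip*.
The final sound of *ogol* is /l/, which is a voiced consonant, so the suffix is -eme, giving *ogoleme*.
*tiwula* — final sound /a/ (a vowel) → -ese → *tiwulaese*.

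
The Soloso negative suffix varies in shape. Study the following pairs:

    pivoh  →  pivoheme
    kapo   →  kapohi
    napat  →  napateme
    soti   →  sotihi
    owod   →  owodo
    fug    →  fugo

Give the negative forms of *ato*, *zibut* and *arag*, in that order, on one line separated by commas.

The suffix is conditioned by the final sound: -eme when the stem ends in a voiceless consonant (*pivoh*, *napat*); -o when the stem ends in a voiced consonant (*owod*, *fug*); -hi when the stem ends in a vowel (*kapo*, *soti*).
Since the final sound of *ato* is /o/ (a vowel), it takes -hi, giving *atohi*.
*zibut*: final sound = /t/, a voiceless consonant → -eme → *zibuteme*.
*arag*: final sound = /g/, a voiced consonant → -o → *arago*.

atohi, zibuteme, arago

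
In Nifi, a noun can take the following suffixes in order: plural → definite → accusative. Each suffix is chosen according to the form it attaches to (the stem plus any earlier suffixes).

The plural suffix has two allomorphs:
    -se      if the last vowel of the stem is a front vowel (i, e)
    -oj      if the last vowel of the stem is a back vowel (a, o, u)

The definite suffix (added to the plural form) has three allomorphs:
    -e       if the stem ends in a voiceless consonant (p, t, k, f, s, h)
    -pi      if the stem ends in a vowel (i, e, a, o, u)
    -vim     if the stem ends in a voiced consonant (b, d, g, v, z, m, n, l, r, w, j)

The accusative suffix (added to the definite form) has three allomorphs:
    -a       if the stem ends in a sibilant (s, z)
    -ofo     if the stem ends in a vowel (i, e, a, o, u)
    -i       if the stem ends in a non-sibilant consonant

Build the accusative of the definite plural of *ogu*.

oguojvimi

The last vowel of *ogu* is /u/, which is a back vowel, so the plural suffix is -oj, giving *oguoj*.
The final sound of the plural form *oguoj* is /j/, which is a voiced consonant, so the definite suffix is -vim, giving *oguojvim*.
The definite form *oguojvim*: final sound = /m/, a non-sibilant consonant → -i → *oguojvimi*.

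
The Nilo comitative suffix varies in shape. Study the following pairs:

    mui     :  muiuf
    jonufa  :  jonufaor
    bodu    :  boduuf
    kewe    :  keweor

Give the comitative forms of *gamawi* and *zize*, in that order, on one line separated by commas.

The suffix is conditioned by the last vowel: -uf when the last vowel of the stem is a high vowel (*mui*, *bodu*); -or when the last vowel of the stem is a non-high vowel (*jonufa*, *kewe*).
The last vowel of *gamawi* is /i/, which is a high vowel, so the suffix is -uf, giving *gamawiuf*.
The last vowel of *zize* is /e/, which is a non-high vowel, so the suffix is -or, giving *zizeor*.

gamawiuf, zizeor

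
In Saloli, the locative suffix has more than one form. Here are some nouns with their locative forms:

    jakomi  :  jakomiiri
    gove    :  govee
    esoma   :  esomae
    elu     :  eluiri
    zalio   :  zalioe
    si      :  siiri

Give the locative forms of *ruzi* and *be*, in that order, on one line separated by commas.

The alternation tracks the last vowel of the stem — -iri when the last vowel of the stem is a high vowel (*jakomi*, *elu*, *si*); -e when the last vowel of the stem is a non-high vowel (*gove*, *esoma*, *zalio*).
*ruzi* — last vowel /i/ (a high vowel) → -iri → *ruziiri*.
Since the last vowel of *be* is /e/ (a non-high vowel), it takes -e, giving *bee*.

ruziiri, bee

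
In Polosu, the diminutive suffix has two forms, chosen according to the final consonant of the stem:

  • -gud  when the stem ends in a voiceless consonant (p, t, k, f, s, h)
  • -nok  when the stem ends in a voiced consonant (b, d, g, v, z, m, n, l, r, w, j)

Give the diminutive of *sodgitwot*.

The final consonant of *sodgitwot* is /t/, which is voiceless, so the suffix is -gud, giving *sodgitwotgud*.

sodgitwotgud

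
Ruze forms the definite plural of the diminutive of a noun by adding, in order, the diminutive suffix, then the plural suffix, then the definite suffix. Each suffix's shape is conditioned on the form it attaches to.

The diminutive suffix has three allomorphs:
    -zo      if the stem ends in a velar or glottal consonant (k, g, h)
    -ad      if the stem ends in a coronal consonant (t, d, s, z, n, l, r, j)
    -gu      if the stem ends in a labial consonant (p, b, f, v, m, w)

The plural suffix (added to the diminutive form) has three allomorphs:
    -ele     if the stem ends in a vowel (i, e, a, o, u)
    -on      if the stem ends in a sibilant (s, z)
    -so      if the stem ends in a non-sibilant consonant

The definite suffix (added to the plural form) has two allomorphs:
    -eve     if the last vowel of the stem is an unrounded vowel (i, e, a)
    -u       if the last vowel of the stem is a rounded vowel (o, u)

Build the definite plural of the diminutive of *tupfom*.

tupfomgueleeve

*tupfom*: final consonant = /m/, labial → -gu → *tupfomgu*.
The final sound of the diminutive form *tupfomgu* is /u/, which is a vowel, so the plural suffix is -ele, giving *tupfomguele*.
The last vowel of the plural form *tupfomguele* is /e/, which is an unrounded vowel, so the definite suffix is -eve, giving *tupfomgueleeve*.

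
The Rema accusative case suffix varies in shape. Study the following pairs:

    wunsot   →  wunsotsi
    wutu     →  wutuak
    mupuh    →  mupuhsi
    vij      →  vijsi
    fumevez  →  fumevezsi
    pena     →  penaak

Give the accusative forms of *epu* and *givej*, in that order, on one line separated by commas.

epuak, givejsi

Looking at the final sound of each stem: -si when the stem ends in a consonant (*wunsot*, *mupuh*, *vij*, *fumevez*); -ak when the stem ends in a vowel (*wutu*, *pena*).
*epu*: final sound = /u/, a vowel → -ak → *epuak*.
*givej* — final sound /j/ (a consonant) → -si → *givejsi*.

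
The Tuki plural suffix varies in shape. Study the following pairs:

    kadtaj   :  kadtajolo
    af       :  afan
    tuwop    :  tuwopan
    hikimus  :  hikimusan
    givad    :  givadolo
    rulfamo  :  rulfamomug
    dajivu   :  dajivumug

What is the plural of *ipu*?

The suffix is conditioned by the final sound: -an when the stem ends in a voiceless consonant (*af*, *tuwop*, *hikimus*); -olo when the stem ends in a voiced consonant (*kadtaj*, *givad*); -mug when the stem ends in a vowel (*rulfamo*, *dajivu*).
*ipu* — final sound /u/ (a vowel) → -mug → *ipumug*.

ipumug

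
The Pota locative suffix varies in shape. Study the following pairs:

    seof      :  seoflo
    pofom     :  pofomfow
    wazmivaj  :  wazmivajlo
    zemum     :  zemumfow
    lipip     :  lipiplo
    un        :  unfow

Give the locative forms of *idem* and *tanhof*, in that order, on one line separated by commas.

idemfow, tanhoflo

The pattern is nasality of the final consonant: -fow when the stem ends in a nasal (*pofom*, *zemum*, *un*); -lo when the stem ends in a non-nasal consonant (*seof*, *wazmivaj*, *lipip*).
*idem* — final consonant /m/ (a nasal) → -fow → *idemfow*.
The final consonant of *tanhof* is /f/, which is non-nasal, so the suffix is -lo, giving *tanhoflo*.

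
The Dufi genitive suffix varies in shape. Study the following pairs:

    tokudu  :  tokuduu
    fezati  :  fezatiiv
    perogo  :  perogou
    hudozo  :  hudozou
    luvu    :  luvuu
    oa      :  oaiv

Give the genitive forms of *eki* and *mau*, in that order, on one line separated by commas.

The alternation tracks the last vowel of the stem — -u when the last vowel of the stem is a rounded vowel (*tokudu*, *perogo*, *hudozo*, *luvu*); -iv when the last vowel of the stem is an unrounded vowel (*fezati*, *oa*).
The last vowel of *eki* is /i/, which is an unrounded vowel, so the suffix is -iv, giving *ekiiv*.
The last vowel of *mau* is /u/, which is a rounded vowel, so the suffix is -u, giving *mauu*.

ekiiv, mauu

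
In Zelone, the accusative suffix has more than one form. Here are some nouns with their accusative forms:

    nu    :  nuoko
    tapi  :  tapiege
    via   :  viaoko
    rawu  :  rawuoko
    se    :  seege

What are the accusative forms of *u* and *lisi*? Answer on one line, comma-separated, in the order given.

The alternation tracks the last vowel of the stem — -ege when the last vowel of the stem is a front vowel (*tapi*, *se*); -oko when the last vowel of the stem is a back vowel (*nu*, *via*, *rawu*).
The last vowel of *u* is /u/, which is a back vowel, so the suffix is -oko, giving *uoko*.
*lisi* — last vowel /i/ (a front vowel) → -ege → *lisiege*.

uoko, lisiege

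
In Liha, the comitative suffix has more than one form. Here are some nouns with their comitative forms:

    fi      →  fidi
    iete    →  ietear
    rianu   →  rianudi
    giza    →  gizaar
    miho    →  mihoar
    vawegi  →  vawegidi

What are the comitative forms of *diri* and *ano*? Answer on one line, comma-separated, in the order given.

diridi, anoar

Looking at the last vowel of each stem: -di when the last vowel of the stem is a high vowel (*fi*, *rianu*, *vawegi*); -ar when the last vowel of the stem is a non-high vowel (*iete*, *giza*, *miho*).
Since the last vowel of *diri* is /i/ (a high vowel), it takes -di, giving *diridi*.
*ano* — last vowel /o/ (a non-high vowel) → -ar → *anoar*.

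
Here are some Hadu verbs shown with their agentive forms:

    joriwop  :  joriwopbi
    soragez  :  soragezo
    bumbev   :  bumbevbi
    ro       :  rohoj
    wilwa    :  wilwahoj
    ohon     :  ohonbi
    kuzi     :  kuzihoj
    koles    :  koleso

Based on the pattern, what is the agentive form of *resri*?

resrihoj

The alternation tracks the final sound of the stem — -o when the stem ends in a sibilant (*soragez*, *koles*); -bi when the stem ends in a non-sibilant consonant (*joriwop*, *bumbev*, *ohon*); -hoj when the stem ends in a vowel (*ro*, *wilwa*, *kuzi*).
The final sound of *resri* is /i/, which is a vowel, so the suffix is -hoj, giving *resrihoj*.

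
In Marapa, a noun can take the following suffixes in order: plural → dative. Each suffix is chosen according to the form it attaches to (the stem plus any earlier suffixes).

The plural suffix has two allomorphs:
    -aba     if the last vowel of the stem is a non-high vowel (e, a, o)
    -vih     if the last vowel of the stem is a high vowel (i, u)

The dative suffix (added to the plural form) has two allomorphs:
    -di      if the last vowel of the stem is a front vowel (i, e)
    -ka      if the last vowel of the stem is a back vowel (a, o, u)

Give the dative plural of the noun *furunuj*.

furunujvihdi

The last vowel of *furunuj* is /u/, which is a high vowel, so the plural suffix is -vih, giving *furunujvih*.
Since the last vowel of the plural form *furunujvih* is /i/ (a front vowel), it takes -di, giving *furunujvihdi*.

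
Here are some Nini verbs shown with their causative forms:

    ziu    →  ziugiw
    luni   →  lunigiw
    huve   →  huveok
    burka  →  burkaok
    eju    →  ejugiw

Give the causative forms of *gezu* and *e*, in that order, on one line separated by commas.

The alternation tracks the last vowel of the stem — -giw when the last vowel of the stem is a high vowel (*ziu*, *luni*, *eju*); -ok when the last vowel of the stem is a non-high vowel (*huve*, *burka*).
*gezu* — last vowel /u/ (a high vowel) → -giw → *gezugiw*.
*e* — last vowel /e/ (a non-high vowel) → -ok → *eok*.

gezugiw, eok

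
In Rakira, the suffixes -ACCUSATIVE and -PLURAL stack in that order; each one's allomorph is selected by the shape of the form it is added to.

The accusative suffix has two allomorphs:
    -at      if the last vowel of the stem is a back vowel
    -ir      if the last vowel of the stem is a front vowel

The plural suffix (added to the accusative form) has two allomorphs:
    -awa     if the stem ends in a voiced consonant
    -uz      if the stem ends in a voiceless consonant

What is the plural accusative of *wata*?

wataatuz

The last vowel of *wata* is /a/, which is a back vowel, so the accusative suffix is -at, giving *wataat*.
Since the final consonant of the accusative form *wataat* is /t/ (voiceless), it takes -uz, giving *wataatuz*.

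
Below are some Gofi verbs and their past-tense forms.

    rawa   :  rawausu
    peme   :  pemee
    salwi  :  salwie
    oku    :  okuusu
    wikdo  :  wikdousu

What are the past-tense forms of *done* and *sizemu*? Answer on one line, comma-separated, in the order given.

Looking at the last vowel of each stem: -e when the last vowel of the stem is a front vowel (*peme*, *salwi*); -usu when the last vowel of the stem is a back vowel (*rawa*, *oku*, *wikdo*).
Since the last vowel of *done* is /e/ (a front vowel), it takes -e, giving *donee*.
Since the last vowel of *sizemu* is /u/ (a back vowel), it takes -usu, giving *sizemuusu*.

donee, sizemuusu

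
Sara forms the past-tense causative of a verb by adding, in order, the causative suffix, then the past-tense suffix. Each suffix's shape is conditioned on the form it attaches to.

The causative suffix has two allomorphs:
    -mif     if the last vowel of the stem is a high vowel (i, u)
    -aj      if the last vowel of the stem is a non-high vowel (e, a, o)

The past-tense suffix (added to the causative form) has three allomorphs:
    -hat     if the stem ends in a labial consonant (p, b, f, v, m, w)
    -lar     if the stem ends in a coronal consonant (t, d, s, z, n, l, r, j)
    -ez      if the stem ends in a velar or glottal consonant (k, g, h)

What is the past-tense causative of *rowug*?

Since the last vowel of *rowug* is /u/ (a high vowel), it takes -mif, giving *rowugmif*.
Since the final consonant of the causative form *rowugmif* is /f/ (labial), it takes -hat, giving *rowugmifhat*.

rowugmifhat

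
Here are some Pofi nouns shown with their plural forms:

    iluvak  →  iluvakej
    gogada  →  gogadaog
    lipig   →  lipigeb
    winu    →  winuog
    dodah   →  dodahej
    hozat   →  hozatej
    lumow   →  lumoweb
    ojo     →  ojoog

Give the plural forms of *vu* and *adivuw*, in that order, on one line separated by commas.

vuog, adivuweb

The alternation tracks the final sound of the stem — -ej when the stem ends in a voiceless consonant (*iluvak*, *dodah*, *hozat*); -eb when the stem ends in a voiced consonant (*lipig*, *lumow*); -og when the stem ends in a vowel (*gogada*, *winu*, *ojo*).
*vu* — final sound /u/ (a vowel) → -og → *vuog*.
*adivuw*: final sound = /w/, a voiced consonant → -eb → *adivuweb*.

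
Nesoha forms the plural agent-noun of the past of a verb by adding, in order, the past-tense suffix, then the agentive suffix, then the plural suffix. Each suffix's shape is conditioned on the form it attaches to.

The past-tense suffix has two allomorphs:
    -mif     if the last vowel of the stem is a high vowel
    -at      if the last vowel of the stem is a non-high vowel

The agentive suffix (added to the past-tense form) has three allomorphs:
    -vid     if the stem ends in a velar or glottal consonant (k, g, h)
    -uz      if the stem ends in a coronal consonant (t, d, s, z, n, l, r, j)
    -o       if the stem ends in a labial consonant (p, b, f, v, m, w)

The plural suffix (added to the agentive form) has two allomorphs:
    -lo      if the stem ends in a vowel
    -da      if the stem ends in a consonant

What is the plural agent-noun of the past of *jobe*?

jobeatuzda

*jobe* — last vowel /e/ (a non-high vowel) → -at → *jobeat*.
Since the final consonant of the past-tense form *jobeat* is /t/ (coronal), it takes -uz, giving *jobeatuz*.
The agentive form *jobeatuz* — final sound /z/ (a consonant) → -da → *jobeatuzda*.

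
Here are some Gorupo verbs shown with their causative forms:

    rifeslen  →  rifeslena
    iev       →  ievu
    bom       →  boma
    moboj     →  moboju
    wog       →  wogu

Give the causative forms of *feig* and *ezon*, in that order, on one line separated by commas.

feigu, ezona

Looking at the final consonant of each stem: -a when the stem ends in a nasal (*rifeslen*, *bom*); -u when the stem ends in a non-nasal consonant (*iev*, *moboj*, *wog*).
The final consonant of *feig* is /g/, which is non-nasal, so the suffix is -u, giving *feigu*.
*ezon* — final consonant /n/ (a nasal) → -a → *ezona*.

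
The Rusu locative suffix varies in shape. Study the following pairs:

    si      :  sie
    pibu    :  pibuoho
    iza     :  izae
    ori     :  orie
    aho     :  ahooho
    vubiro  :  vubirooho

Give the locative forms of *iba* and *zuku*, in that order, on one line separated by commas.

Looking at the last vowel of each stem: -oho when the last vowel of the stem is a rounded vowel (*pibu*, *aho*, *vubiro*); -e when the last vowel of the stem is an unrounded vowel (*si*, *iza*, *ori*).
*iba* — last vowel /a/ (an unrounded vowel) → -e → *ibae*.
*zuku*: last vowel = /u/, a rounded vowel → -oho → *zukuoho*.

ibae, zukuoho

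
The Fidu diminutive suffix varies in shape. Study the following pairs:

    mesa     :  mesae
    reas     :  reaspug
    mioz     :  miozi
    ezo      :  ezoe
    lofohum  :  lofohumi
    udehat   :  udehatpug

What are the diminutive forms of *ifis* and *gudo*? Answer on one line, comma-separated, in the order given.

The alternation tracks the final sound of the stem — -pug when the stem ends in a voiceless consonant (*reas*, *udehat*); -i when the stem ends in a voiced consonant (*mioz*, *lofohum*); -e when the stem ends in a vowel (*mesa*, *ezo*).
*ifis*: final sound = /s/, a voiceless consonant → -pug → *ifispug*.
*gudo* — final sound /o/ (a vowel) → -e → *gudoe*.

ifispug, gudoe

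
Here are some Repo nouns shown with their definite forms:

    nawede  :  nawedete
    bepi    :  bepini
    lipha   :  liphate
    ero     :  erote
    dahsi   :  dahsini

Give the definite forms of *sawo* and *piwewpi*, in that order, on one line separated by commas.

sawote, piwewpini

Looking at the last vowel of each stem: -ni when the last vowel of the stem is a high vowel (*bepi*, *dahsi*); -te when the last vowel of the stem is a non-high vowel (*nawede*, *lipha*, *ero*).
*sawo* — last vowel /o/ (a non-high vowel) → -te → *sawote*.
Since the last vowel of *piwewpi* is /i/ (a high vowel), it takes -ni, giving *piwewpini*.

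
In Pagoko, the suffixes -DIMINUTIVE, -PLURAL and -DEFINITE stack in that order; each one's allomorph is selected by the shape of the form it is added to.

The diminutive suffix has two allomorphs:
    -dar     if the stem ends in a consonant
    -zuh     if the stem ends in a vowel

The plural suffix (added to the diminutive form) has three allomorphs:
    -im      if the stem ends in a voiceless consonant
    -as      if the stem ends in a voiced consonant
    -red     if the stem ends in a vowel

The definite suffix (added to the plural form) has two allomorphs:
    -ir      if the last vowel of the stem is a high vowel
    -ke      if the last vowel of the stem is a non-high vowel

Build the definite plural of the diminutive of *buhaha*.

buhahazuhimir

*buhaha*: final sound = /a/, a vowel → -zuh → *buhahazuh*.
The final sound of the diminutive form *buhahazuh* is /h/, which is a voiceless consonant, so the plural suffix is -im, giving *buhahazuhim*.
Since the last vowel of the plural form *buhahazuhim* is /i/ (a high vowel), it takes -ir, giving *buhahazuhimir*.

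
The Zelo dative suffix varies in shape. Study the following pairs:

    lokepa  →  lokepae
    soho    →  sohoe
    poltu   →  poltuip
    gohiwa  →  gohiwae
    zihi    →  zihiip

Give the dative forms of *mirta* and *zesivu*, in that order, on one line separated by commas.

The suffix is conditioned by the last vowel: -ip when the last vowel of the stem is a high vowel (*poltu*, *zihi*); -e when the last vowel of the stem is a non-high vowel (*lokepa*, *soho*, *gohiwa*).
*mirta*: last vowel = /a/, a non-high vowel → -e → *mirtae*.
*zesivu* — last vowel /u/ (a high vowel) → -ip → *zesivuip*.

mirtae, zesivuip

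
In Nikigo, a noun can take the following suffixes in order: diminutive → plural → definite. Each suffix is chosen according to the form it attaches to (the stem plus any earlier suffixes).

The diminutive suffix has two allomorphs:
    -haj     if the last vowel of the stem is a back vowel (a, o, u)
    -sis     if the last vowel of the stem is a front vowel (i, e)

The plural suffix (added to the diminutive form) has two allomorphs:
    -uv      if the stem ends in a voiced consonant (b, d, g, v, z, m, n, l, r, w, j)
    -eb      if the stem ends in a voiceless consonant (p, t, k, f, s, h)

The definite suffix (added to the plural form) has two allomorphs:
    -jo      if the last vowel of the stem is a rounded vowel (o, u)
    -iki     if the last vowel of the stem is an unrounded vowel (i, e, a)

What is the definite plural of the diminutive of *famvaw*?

famvawhajuvjo

Since the last vowel of *famvaw* is /a/ (a back vowel), it takes -haj, giving *famvawhaj*.
The diminutive form *famvawhaj* — final consonant /j/ (voiced) → -uv → *famvawhajuv*.
Since the last vowel of the plural form *famvawhajuv* is /u/ (a rounded vowel), it takes -jo, giving *famvawhajuvjo*.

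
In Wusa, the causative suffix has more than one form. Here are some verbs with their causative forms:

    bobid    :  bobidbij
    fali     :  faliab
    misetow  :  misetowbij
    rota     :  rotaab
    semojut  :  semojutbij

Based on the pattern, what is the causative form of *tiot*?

The suffix is conditioned by the final sound: -bij when the stem ends in a consonant (*bobid*, *misetow*, *semojut*); -ab when the stem ends in a vowel (*fali*, *rota*).
*tiot*: final sound = /t/, a consonant → -bij → *tiotbij*.

tiotbij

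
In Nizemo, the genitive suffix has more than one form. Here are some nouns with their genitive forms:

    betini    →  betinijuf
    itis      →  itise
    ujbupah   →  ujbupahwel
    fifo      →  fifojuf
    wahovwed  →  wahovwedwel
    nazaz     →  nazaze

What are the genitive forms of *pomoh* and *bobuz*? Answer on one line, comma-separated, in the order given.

Looking at the final sound of each stem: -e when the stem ends in a sibilant (*itis*, *nazaz*); -wel when the stem ends in a non-sibilant consonant (*ujbupah*, *wahovwed*); -juf when the stem ends in a vowel (*betini*, *fifo*).
*pomoh* — final sound /h/ (a non-sibilant consonant) → -wel → *pomohwel*.
*bobuz* — final sound /z/ (a sibilant) → -e → *bobuze*.

pomohwel, bobuze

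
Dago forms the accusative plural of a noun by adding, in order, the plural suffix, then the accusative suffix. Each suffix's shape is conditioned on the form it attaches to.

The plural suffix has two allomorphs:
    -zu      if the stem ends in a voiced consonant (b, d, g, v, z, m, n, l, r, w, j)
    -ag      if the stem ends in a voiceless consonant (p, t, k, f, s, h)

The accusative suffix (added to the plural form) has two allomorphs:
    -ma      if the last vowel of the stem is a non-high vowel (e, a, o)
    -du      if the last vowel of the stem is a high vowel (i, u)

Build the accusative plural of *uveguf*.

*uveguf*: final consonant = /f/, voiceless → -ag → *uvegufag*.
Since the last vowel of the plural form *uvegufag* is /a/ (a non-high vowel), it takes -ma, giving *uvegufagma*.

uvegufagma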